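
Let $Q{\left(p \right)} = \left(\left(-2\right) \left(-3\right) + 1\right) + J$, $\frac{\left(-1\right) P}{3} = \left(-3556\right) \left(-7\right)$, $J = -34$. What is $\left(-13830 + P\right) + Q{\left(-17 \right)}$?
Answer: $-88533$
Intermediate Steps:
$P = -74676$ ($P = - 3 \left(\left(-3556\right) \left(-7\right)\right) = \left(-3\right) 24892 = -74676$)
$Q{\left(p \right)} = -27$ ($Q{\left(p \right)} = \left(\left(-2\right) \left(-3\right) + 1\right) - 34 = \left(6 + 1\right) - 34 = 7 - 34 = -27$)
$\left(-13830 + P\right) + Q{\left(-17 \right)} = \left(-13830 - 74676\right) - 27 = -88506 - 27 = -88533$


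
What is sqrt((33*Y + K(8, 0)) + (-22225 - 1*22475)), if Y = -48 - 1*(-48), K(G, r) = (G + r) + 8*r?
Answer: 2*I*sqrt(11173) ≈ 211.4*I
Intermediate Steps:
K(G, r) = G + 9*r
Y = 0 (Y = -48 + 48 = 0)
sqrt((33*Y + K(8, 0)) + (-22225 - 1*22475)) = sqrt((33*0 + (8 + 9*0)) + (-22225 - 1*22475)) = sqrt((0 + (8 + 0)) + (-22225 - 22475)) = sqrt((0 + 8) - 44700) = sqrt(8 - 44700) = sqrt(-44692) = 2*I*sqrt(11173)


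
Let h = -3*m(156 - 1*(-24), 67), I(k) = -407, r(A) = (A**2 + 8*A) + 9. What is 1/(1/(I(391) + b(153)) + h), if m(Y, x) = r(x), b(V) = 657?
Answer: -250/3775499 ≈ -6.6216e-5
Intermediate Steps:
r(A) = 9 + A**2 + 8*A
m(Y, x) = 9 + x**2 + 8*x
h = -15102 (h = -3*(9 + 67**2 + 8*67) = -3*(9 + 4489 + 536) = -3*5034 = -15102)
1/(1/(I(391) + b(153)) + h) = 1/(1/(-407 + 657) - 15102) = 1/(1/250 - 15102) = 1/(-3775499/250) = -250/3775499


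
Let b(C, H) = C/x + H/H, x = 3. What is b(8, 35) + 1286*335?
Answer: 1292441/3 ≈ 4.3081e+5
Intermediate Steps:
b(C, H) = 1 + C/3 (b(C, H) = C/3 + H/H = C*(1/3) + 1 = C/3 + 1 = 1 + C/3)
b(8, 35) + 1286*335 = (1 + (1/3)*8) + 1286*335 = (1 + 8/3) + 430810 = 11/3 + 430810 = 1292441/3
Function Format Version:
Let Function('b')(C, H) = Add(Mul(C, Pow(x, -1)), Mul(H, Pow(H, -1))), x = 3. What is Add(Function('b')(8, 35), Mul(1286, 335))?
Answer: Rational(1292441, 3) ≈ 4.3081e+5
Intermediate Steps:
Function('b')(C, H) = Add(1, Mul(Rational(1, 3), C)) (Function('b')(C, H) = Add(Mul(C, Pow(3, -1)), Mul(H, Pow(H, -1))) = Add(Mul(C, Rational(1, 3)), 1) = Add(Mul(Rational(1, 3), C), 1) = Add(1, Mul(Rational(1, 3), C)))
Add(Function('b')(8, 35), Mul(1286, 335)) = Add(Add(1, Mul(Rational(1, 3), 8)), Mul(1286, 335)) = Add(Add(1, Rational(8, 3)), 430810) = Add(Rational(11, 3), 430810) = Rational(1292441, 3)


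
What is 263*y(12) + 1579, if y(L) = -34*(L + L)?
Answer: -213029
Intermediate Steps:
y(L) = -68*L
263*y(12) + 1579 = 263*(-68*12) + 1579 = 263*(-816) + 1579 = -214608 + 1579 = -213029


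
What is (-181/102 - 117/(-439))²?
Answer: 4559625625/2005069284 ≈ 2.2740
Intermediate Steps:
(-181/102 - 117/(-439))² = (-181*1/102 - 117*(-1/439))² = (-181/102 + 117/439)² = (-67525/44778)² = 4559625625/2005069284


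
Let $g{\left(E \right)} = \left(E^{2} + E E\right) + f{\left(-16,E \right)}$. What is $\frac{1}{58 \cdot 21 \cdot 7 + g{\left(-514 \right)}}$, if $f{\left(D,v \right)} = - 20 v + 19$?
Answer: $\frac{1}{547217} \approx 1.8274 \cdot 10^{-6}$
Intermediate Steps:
$f{\left(D,v \right)} = 19 - 20 v$
$g{\left(E \right)} = 19 - 20 E + 2 E^{2}$ ($g{\left(E \right)} = \left(E^{2} + E E\right) - \left(-19 + 20 E\right) = \left(E^{2} + E^{2}\right) - \left(-19 + 20 E\right) = 2 E^{2} - \left(-19 + 20 E\right) = 19 - 20 E + 2 E^{2}$)
$\frac{1}{58 \cdot 21 \cdot 7 + g{\left(-514 \right)}} = \frac{1}{58 \cdot 21 \cdot 7 + \left(19 - -10280 + 2 \left(-514\right)^{2}\right)} = \frac{1}{1218 \cdot 7 + \left(19 + 10280 + 2 \cdot 264196\right)} = \frac{1}{8526 + \left(19 + 10280 + 528392\right)} = \frac{1}{8526 + 538691} = \frac{1}{547217}$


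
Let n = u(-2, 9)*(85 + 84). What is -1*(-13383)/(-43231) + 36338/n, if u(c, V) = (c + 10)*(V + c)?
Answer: 722135683/204569092 ≈ 3.5300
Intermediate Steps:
u(c, V) = (10 + c)*(V + c)
n = 9464 (n = ((-2)² + 10*9 + 10*(-2) + 9*(-2))*(85 + 84) = (4 + 90 - 20 - 18)*169 = 56*169 = 9464)
-1*(-13383)/(-43231) + 36338/n = -1*(-13383)/(-43231) + 36338/9464 = 13383*(-1/43231) + 36338*(1/9464) = -13383/43231 + 18169/4732 = 722135683/204569092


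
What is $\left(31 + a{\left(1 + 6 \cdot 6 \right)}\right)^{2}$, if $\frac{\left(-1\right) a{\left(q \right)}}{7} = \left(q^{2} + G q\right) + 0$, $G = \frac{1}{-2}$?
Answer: $\frac{355134025}{4} \approx 8.8783 \cdot 10^{7}$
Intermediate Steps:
$G = - \frac{1}{2} \approx -0.5$
$a{\left(q \right)} = - 7 q^{2} + \frac{7 q}{2}$ ($a{\left(q \right)} = - 7 \left(\left(q^{2} - \frac{q}{2}\right) + 0\right) = - 7 \left(q^{2} - \frac{q}{2}\right) = - 7 q^{2} + \frac{7 q}{2}$)
$\left(31 + a{\left(1 + 6 \cdot 6 \right)}\right)^{2} = \left(31 + \frac{7 \left(1 + 6 \cdot 6\right) \left(1 - 2 \left(1 + 6 \cdot 6\right)\right)}{2}\right)^{2} = \left(31 + \frac{7 \left(1 + 36\right) \left(1 - 2 \left(1 + 36\right)\right)}{2}\right)^{2} = \left(31 + \frac{7}{2} \cdot 37 \left(1 - 74\right)\right)^{2} = \left(31 + \frac{7}{2} \cdot 37 \left(-73\right)\right)^{2} = \left(31 - \frac{18907}{2}\right)^{2} = \left(- \frac{18845}{2}\right)^{2} = \frac{355134025}{4}$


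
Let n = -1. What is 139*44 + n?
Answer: 6115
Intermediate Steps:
139*44 + n = 139*44 - 1 = 6116 - 1 = 6115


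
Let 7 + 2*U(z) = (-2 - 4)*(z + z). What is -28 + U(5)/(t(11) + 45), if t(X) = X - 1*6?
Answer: -2867/100 ≈ -28.670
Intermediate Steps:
t(X) = -6 + X (t(X) = X - 6 = -6 + X)
U(z) = -7/2 - 6*z (U(z) = -7/2 + ((-2 - 4)*(z + z))/2 = -7/2 + (-12*z)/2 = -7/2 - 6*z)
-28 + U(5)/(t(11) + 45) = -28 + (-7/2 - 6*5)/((-6 + 11) + 45) = -28 + (-7/2 - 30)/(5 + 45) = -28 - 67/2/50 = -28 + (1/50)*(-67/2) = -28 - 67/100 = -2867/100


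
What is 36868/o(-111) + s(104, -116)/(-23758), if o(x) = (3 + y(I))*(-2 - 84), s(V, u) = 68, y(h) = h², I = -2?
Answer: -31283960/510797 ≈ -61.245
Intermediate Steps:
o(x) = -602 (o(x) = (3 + (-2)²)*(-2 - 84) = (3 + 4)*(-86) = 7*(-86) = -602)
36868/o(-111) + s(104, -116)/(-23758) = 36868/(-602) + 68/(-23758) = 36868*(-1/602) + 68*(-1/23758) = -18434/301 - 34/11879 = -31283960/510797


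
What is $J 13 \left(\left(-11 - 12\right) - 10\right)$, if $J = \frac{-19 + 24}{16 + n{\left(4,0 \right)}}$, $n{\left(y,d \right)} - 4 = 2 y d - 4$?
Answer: $- \frac{2145}{16} \approx -134.06$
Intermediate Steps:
$n{\left(y,d \right)} = 2 d y$ ($n{\left(y,d \right)} = 4 + \left(2 y d - 4\right) = 4 + \left(2 d y - 4\right) = 4 + \left(-4 + 2 d y\right) = 2 d y$)
$J = \frac{5}{16}$ ($J = \frac{-19 + 24}{16 + 2 \cdot 0 \cdot 4} = \frac{5}{16 + 0} = \frac{5}{16} \approx 0.3125$)
$J 13 \left(\left(-11 - 12\right) - 10\right) = \frac{5}{16} \cdot 13 \left(\left(-11 - 12\right) - 10\right) = \frac{65 \left(-23 - 10\right)}{16} = \frac{65}{16} \left(-33\right) = - \frac{2145}{16}$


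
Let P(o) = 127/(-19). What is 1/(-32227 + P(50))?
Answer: -19/612440 ≈ -3.1023e-5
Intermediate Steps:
P(o) = -127/19 (P(o) = 127*(-1/19) = -127/19)
1/(-32227 + P(50)) = 1/(-32227 - 127/19) = 1/(-612440/19) = -19/612440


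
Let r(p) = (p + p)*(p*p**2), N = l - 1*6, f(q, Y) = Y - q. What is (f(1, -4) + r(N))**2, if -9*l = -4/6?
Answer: 1711028275663212025/282429536481 ≈ 6.0582e+6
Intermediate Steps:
l = 2/27 (l = -(-4)/(9*6) = -1/9*(-2/3) = 2/27 ≈ 0.074074)
N = -160/27 (N = 2/27 - 1*6 = 2/27 - 6 = -160/27 ≈ -5.9259)
r(p) = 2*p**4 (r(p) = (2*p)*p**3 = 2*p**4)
(f(1, -4) + r(N))**2 = ((-4 - 1*1) + 2*(-160/27)**4)**2 = ((-4 - 1) + 2*(655360000/531441))**2 = (-5 + 1310720000/531441)**2 = (1308062795/531441)**2 = 1711028275663212025/282429536481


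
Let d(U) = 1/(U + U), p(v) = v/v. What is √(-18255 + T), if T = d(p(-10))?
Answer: I*√73018/2 ≈ 135.11*I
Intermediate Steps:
p(v) = 1
d(U) = 1/(2*U)
T = ½ (T = (½)/1 = (½)*1 = ½ ≈ 0.50000)
√(-18255 + T) = √(-18255 + ½) = √(-36509/2) = I*√73018/2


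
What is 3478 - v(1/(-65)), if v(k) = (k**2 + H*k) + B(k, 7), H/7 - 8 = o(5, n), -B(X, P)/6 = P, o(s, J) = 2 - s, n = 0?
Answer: 14874274/4225 ≈ 3520.5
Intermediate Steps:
B(X, P) = -6*P
H = 35 (H = 56 + 7*(2 - 1*5) = 56 + 7*(2 - 5) = 56 + 7*(-3) = 56 - 21 = 35)
v(k) = -42 + k**2 + 35*k (v(k) = (k**2 + 35*k) - 6*7 = (k**2 + 35*k) - 42 = -42 + k**2 + 35*k)
3478 - v(1/(-65)) = 3478 - (-42 + (1/(-65))**2 + 35/(-65)) = 3478 - (-42 + (-1/65)**2 + 35*(-1/65)) = 3478 - (-42 + 1/4225 - 7/13) = 3478 - 1*(-179724/4225) = 3478 + 179724/4225 = 14874274/4225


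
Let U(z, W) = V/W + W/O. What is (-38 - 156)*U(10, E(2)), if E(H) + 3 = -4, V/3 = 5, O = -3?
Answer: -776/21 ≈ -36.952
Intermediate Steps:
V = 15 (V = 3*5 = 15)
E(H) = -7 (E(H) = -3 - 4 = -7)
U(z, W) = 15/W - W/3 (U(z, W) = 15/W + W/(-3) = 15/W + W*(-⅓) = 15/W - W/3)
(-38 - 156)*U(10, E(2)) = (-38 - 156)*(15/(-7) - ⅓*(-7)) = -194*(15*(-⅐) + 7/3) = -194*(-15/7 + 7/3) = -194*4/21 = -776/21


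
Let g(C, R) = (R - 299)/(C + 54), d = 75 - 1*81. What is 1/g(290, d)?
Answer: -344/305 ≈ -1.1279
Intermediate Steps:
d = -6 (d = 75 - 81 = -6)
g(C, R) = (-299 + R)/(54 + C)
1/g(290, d) = 1/((-299 - 6)/(54 + 290)) = 1/(-305/344) = -344/305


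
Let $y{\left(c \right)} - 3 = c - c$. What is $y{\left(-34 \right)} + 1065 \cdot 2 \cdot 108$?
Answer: $230043$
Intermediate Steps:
$y{\left(c \right)} = 3$ ($y{\left(c \right)} = 3 + \left(c - c\right) = 3 + 0 = 3$)
$y{\left(-34 \right)} + 1065 \cdot 2 \cdot 108 = 3 + 1065 \cdot 2 \cdot 108 = 3 + 1065 \cdot 216 = 3 + 230040 = 230043$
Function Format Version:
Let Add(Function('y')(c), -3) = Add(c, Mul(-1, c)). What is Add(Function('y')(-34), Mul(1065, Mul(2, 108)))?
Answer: 230043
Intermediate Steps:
Function('y')(c) = 3 (Function('y')(c) = Add(3, Add(c, Mul(-1, c))) = Add(3, 0) = 3)
Add(Function('y')(-34), Mul(1065, Mul(2, 108))) = Add(3, Mul(1065, Mul(2, 108))) = Add(3, Mul(1065, 216)) = Add(3, 230040) = 230043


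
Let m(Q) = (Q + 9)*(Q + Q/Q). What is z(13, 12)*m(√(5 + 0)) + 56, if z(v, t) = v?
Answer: 238 + 130*√5 ≈ 528.69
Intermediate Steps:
m(Q) = (1 + Q)*(9 + Q) (m(Q) = (9 + Q)*(Q + 1) = (9 + Q)*(1 + Q) = (1 + Q)*(9 + Q))
z(13, 12)*m(√(5 + 0)) + 56 = 13*(9 + (√(5 + 0))² + 10*√(5 + 0)) + 56 = 13*(9 + (√5)² + 10*√5) + 56 = 13*(9 + 5 + 10*√5) + 56 = 13*(14 + 10*√5) + 56 = (182 + 130*√5) + 56 = 238 + 130*√5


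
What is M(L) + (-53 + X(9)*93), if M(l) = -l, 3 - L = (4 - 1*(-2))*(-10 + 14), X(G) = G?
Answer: 805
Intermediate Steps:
L = -21 (L = 3 - (4 - 1*(-2))*(-10 + 14) = 3 - (4 + 2)*4 = 3 - 6*4 = 3 - 1*24 = 3 - 24 = -21)
M(L) + (-53 + X(9)*93) = -1*(-21) + (-53 + 9*93) = 21 + (-53 + 837) = 21 + 784 = 805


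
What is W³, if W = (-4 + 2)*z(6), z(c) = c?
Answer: -1728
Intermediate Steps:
W = -12 (W = (-4 + 2)*6 = -2*6 = -12)
W³ = (-12)³ = -1728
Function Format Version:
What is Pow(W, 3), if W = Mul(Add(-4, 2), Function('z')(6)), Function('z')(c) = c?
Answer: -1728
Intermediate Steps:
W = -12 (W = Mul(Add(-4, 2), 6) = Mul(-2, 6) = -12)
Pow(W, 3) = Pow(-12, 3) = -1728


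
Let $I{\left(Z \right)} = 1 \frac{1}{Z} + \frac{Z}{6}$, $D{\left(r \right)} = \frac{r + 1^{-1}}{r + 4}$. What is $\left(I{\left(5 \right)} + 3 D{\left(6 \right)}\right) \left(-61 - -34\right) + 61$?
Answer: $- \frac{118}{5} \approx -23.6$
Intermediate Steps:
$D{\left(r \right)} = \frac{1 + r}{4 + r}$ ($D{\left(r \right)} = \frac{r + 1}{4 + r} = \frac{1 + r}{4 + r}$)
$I{\left(Z \right)} = \frac{1}{Z} + \frac{Z}{6}$ ($I{\left(Z \right)} = \frac{1}{Z} + Z \frac{1}{6} = \frac{1}{Z} + \frac{Z}{6}$)
$\left(I{\left(5 \right)} + 3 D{\left(6 \right)}\right) \left(-61 - -34\right) + 61 = \left(\left(\frac{1}{5} + \frac{1}{6} \cdot 5\right) + 3 \frac{1 + 6}{4 + 6}\right) \left(-61 - -34\right) + 61 = \left(\left(\frac{1}{5} + \frac{5}{6}\right) + 3 \cdot \frac{1}{10} \cdot 7\right) \left(-61 + 34\right) + 61 = \left(\frac{31}{30} + 3 \cdot \frac{1}{10} \cdot 7\right) \left(-27\right) + 61 = \left(\frac{31}{30} + 3 \cdot \frac{7}{10}\right) \left(-27\right) + 61 = \left(\frac{31}{30} + \frac{21}{10}\right) \left(-27\right) + 61 = \frac{47}{15} \left(-27\right) + 61 = - \frac{423}{5} + 61 = - \frac{118}{5}$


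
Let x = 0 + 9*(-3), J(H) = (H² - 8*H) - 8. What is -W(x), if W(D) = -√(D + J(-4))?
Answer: √13 ≈ 3.6056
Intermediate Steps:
J(H) = -8 + H² - 8*H
x = -27 (x = 0 - 27 = -27)
W(D) = -√(40 + D) (W(D) = -√(D + (-8 + (-4)² - 8*(-4))) = -√(D + (-8 + 16 + 32)) = -√(D + 40) = -√(40 + D))
-W(x) = -(-1)*√(40 - 27) = -(-1)*√13 = √13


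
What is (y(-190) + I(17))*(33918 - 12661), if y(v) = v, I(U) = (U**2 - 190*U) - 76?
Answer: -68171199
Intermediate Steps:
I(U) = -76 + U**2 - 190*U
(y(-190) + I(17))*(33918 - 12661) = (-190 + (-76 + 17**2 - 190*17))*(33918 - 12661) = (-190 + (-76 + 289 - 3230))*21257 = (-190 - 3017)*21257 = -3207*21257 = -68171199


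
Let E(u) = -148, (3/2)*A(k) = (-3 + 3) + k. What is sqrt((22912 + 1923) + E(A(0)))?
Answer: 3*sqrt(2743) ≈ 157.12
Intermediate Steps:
A(k) = 2*k/3 (A(k) = 2*((-3 + 3) + k)/3 = 2*(0 + k)/3 = 2*k/3)
sqrt((22912 + 1923) + E(A(0))) = sqrt((22912 + 1923) - 148) = sqrt(24835 - 148) = sqrt(24687) = 3*sqrt(2743)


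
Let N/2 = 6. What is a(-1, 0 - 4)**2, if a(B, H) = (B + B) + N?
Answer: 100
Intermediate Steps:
N = 12 (N = 2*6 = 12)
a(B, H) = 12 + 2*B (a(B, H) = (B + B) + 12 = 2*B + 12 = 12 + 2*B)
a(-1, 0 - 4)**2 = (12 + 2*(-1))**2 = (12 - 2)**2 = 10**2 = 100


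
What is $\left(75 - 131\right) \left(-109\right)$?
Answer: $6104$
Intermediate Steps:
$\left(75 - 131\right) \left(-109\right) = \left(-56\right) \left(-109\right) = 6104$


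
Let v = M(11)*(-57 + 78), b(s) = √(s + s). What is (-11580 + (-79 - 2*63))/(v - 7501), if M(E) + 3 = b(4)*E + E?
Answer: 86419405/53346001 + 5444670*√2/53346001 ≈ 1.7643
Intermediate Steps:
b(s) = √2*√s (b(s) = √(2*s) = √2*√s)
M(E) = -3 + E + 2*E*√2 (M(E) = -3 + ((√2*√4)*E + E) = -3 + ((√2*2)*E + E) = -3 + ((2*√2)*E + E) = -3 + (2*E*√2 + E) = -3 + (E + 2*E*√2) = -3 + E + 2*E*√2)
v = 168 + 462*√2 (v = (-3 + 11 + 2*11*√2)*(-57 + 78) = (-3 + 11 + 22*√2)*21 = (8 + 22*√2)*21 = 168 + 462*√2 ≈ 821.37)
(-11580 + (-79 - 2*63))/(v - 7501) = (-11580 + (-79 - 2*63))/((168 + 462*√2) - 7501) = (-11580 + (-79 - 126))/(-7333 + 462*√2) = (-11580 - 205)/(-7333 + 462*√2) = -11785/(-7333 + 462*√2)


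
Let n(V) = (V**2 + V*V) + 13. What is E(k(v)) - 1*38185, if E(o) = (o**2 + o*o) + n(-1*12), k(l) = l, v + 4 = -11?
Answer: -37434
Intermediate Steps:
v = -15 (v = -4 - 11 = -15)
n(V) = 13 + 2*V**2 (n(V) = (V**2 + V**2) + 13 = 2*V**2 + 13 = 13 + 2*V**2)
E(o) = 301 + 2*o**2 (E(o) = (o**2 + o*o) + (13 + 2*(-1*12)**2) = (o**2 + o**2) + (13 + 2*(-12)**2) = 2*o**2 + (13 + 2*144) = 2*o**2 + (13 + 288) = 2*o**2 + 301 = 301 + 2*o**2)
E(k(v)) - 1*38185 = (301 + 2*(-15)**2) - 1*38185 = (301 + 2*225) - 38185 = (301 + 450) - 38185 = 751 - 38185 = -37434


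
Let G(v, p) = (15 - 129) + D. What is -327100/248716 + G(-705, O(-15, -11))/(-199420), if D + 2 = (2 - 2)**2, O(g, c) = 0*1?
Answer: -313468418/238456465 ≈ -1.3146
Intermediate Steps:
O(g, c) = 0
D = -2 (D = -2 + (2 - 2)**2 = -2 + 0**2 = -2 + 0 = -2)
G(v, p) = -116 (G(v, p) = (15 - 129) - 2 = -114 - 2 = -116)
-327100/248716 + G(-705, O(-15, -11))/(-199420) = -327100/248716 - 116/(-199420) = -327100*1/248716 - 116*(-1/199420) = -81775/62179 + 29/49855 = -313468418/238456465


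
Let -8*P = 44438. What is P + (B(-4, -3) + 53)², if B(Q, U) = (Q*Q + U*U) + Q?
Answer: -315/4 ≈ -78.750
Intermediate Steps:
P = -22219/4 (P = -⅛*44438 = -22219/4 ≈ -5554.8)
B(Q, U) = Q + Q² + U² (B(Q, U) = (Q² + U²) + Q = Q + Q² + U²)
P + (B(-4, -3) + 53)² = -22219/4 + ((-4 + (-4)² + (-3)²) + 53)² = -22219/4 + ((-4 + 16 + 9) + 53)² = -22219/4 + (21 + 53)² = -22219/4 + 74² = -22219/4 + 5476 = -315/4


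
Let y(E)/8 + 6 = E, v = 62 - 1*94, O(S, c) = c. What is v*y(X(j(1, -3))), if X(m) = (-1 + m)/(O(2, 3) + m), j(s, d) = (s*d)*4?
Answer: 10496/9 ≈ 1166.2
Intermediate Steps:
j(s, d) = 4*d*s (j(s, d) = (d*s)*4 = 4*d*s)
X(m) = (-1 + m)/(3 + m)
v = -32 (v = 62 - 94 = -32)
y(E) = -48 + 8*E
v*y(X(j(1, -3))) = -32*(-48 + 8*((-1 + 4*(-3)*1)/(3 + 4*(-3)*1))) = -32*(-48 + 8*((-1 - 12)/(3 - 12))) = -32*(-48 + 8*(-13/(-9))) = -32*(-48 + 8*(-1/9*(-13))) = -32*(-48 + 8*(13/9)) = -32*(-48 + 104/9) = -32*(-328/9) = 10496/9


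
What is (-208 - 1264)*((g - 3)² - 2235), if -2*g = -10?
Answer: 3284032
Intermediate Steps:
g = 5 (g = -½*(-10) = 5)
(-208 - 1264)*((g - 3)² - 2235) = (-208 - 1264)*((5 - 3)² - 2235) = -1472*(2² - 2235) = -1472*(4 - 2235) = -1472*(-2231) = 3284032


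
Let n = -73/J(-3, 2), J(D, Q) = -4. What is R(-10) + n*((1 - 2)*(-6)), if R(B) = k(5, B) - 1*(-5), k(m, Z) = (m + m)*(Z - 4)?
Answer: -51/2 ≈ -25.500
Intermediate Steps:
k(m, Z) = 2*m*(-4 + Z) (k(m, Z) = (2*m)*(-4 + Z) = 2*m*(-4 + Z))
R(B) = -35 + 10*B (R(B) = 2*5*(-4 + B) - 1*(-5) = (-40 + 10*B) + 5 = -35 + 10*B)
n = 73/4 (n = -73/(-4) = -73*(-¼) = 73/4 ≈ 18.250)
R(-10) + n*((1 - 2)*(-6)) = (-35 + 10*(-10)) + 73*((1 - 2)*(-6))/4 = (-35 - 100) + 73*(-1*(-6))/4 = -135 + (73/4)*6 = -135 + 219/2 = -51/2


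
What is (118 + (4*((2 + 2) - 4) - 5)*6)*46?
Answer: 4048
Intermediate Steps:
(118 + (4*((2 + 2) - 4) - 5)*6)*46 = (118 + (4*(4 - 4) - 5)*6)*46 = (118 + (4*0 - 5)*6)*46 = (118 + (0 - 5)*6)*46 = (118 - 5*6)*46 = (118 - 30)*46 = 88*46 = 4048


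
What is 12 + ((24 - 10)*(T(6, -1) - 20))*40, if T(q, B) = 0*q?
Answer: -11188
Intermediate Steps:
T(q, B) = 0
12 + ((24 - 10)*(T(6, -1) - 20))*40 = 12 + ((24 - 10)*(0 - 20))*40 = 12 + (14*(-20))*40 = 12 - 280*40 = 12 - 11200 = -11188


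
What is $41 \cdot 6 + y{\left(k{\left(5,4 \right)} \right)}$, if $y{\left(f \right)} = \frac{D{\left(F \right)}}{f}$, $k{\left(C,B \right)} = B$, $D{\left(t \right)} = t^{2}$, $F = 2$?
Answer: $247$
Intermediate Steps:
$y{\left(f \right)} = \frac{4}{f}$ ($y{\left(f \right)} = \frac{2^{2}}{f} = \frac{4}{f}$)
$41 \cdot 6 + y{\left(k{\left(5,4 \right)} \right)} = 41 \cdot 6 + \frac{4}{4} = 246 + 4 \cdot \frac{1}{4} = 246 + 1 = 247$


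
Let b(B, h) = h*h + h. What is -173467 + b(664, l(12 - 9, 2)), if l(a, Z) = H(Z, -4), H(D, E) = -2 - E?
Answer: -173461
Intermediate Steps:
l(a, Z) = 2 (l(a, Z) = -2 - 1*(-4) = -2 + 4 = 2)
b(B, h) = h + h**2 (b(B, h) = h**2 + h = h + h**2)
-173467 + b(664, l(12 - 9, 2)) = -173467 + 2*(1 + 2) = -173467 + 2*3 = -173467 + 6 = -173461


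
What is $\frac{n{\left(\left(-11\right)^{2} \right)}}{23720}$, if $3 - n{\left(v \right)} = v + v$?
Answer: $- \frac{239}{23720} \approx -0.010076$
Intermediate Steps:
$n{\left(v \right)} = 3 - 2 v$ ($n{\left(v \right)} = 3 - \left(v + v\right) = 3 - 2 v$)
$\frac{n{\left(\left(-11\right)^{2} \right)}}{23720} = \frac{3 - 2 \left(-11\right)^{2}}{23720} = \left(3 - 242\right) \frac{1}{23720} = \left(-239\right) \frac{1}{23720} = - \frac{239}{23720}$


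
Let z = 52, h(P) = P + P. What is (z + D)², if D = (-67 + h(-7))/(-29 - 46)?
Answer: 1760929/625 ≈ 2817.5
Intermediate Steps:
h(P) = 2*P
D = 27/25 (D = (-67 + 2*(-7))/(-29 - 46) = (-67 - 14)/(-75) = -81*(-1/75) = 27/25 ≈ 1.0800)
(z + D)² = (52 + 27/25)² = (1327/25)² = 1760929/625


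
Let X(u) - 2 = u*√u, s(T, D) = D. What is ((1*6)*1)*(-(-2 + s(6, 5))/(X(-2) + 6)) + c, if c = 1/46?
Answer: (√2 - 410*I)/(46*(√2 + 4*I)) ≈ -1.9783 - 0.70711*I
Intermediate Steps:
X(u) = 2 + u^(3/2) (X(u) = 2 + u*√u = 2 + u^(3/2))
c = 1/46 ≈ 0.021739
((1*6)*1)*(-(-2 + s(6, 5))/(X(-2) + 6)) + c = ((1*6)*1)*(-(-2 + 5)/((2 + (-2)^(3/2)) + 6)) + 1/46 = (6*1)*(-3/((2 - 2*I*√2) + 6)) + 1/46 = 6*(-3/(8 - 2*I*√2)) + 1/46 = -18/(8 - 2*I*√2) + 1/46 = 1/46 - 18/(8 - 2*I*√2)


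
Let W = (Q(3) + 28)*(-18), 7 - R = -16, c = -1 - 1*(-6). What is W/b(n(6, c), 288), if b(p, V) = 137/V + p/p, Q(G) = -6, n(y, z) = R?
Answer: -114048/425 ≈ -268.35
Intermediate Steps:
c = 5 (c = -1 + 6 = 5)
R = 23 (R = 7 - 1*(-16) = 7 + 16 = 23)
n(y, z) = 23
b(p, V) = 1 + 137/V (b(p, V) = 137/V + 1 = 1 + 137/V)
W = -396 (W = (-6 + 28)*(-18) = 22*(-18) = -396)
W/b(n(6, c), 288) = -396*288/(137 + 288) = -396/((1/288)*425) = -396/425/288 = -396*288/425 = -114048/425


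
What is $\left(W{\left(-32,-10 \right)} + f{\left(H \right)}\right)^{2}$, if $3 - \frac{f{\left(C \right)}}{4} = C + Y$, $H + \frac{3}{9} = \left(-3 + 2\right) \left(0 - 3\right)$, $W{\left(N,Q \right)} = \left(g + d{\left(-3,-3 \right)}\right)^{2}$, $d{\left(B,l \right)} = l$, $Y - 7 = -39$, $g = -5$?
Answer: $\frac{336400}{9} \approx 37378.0$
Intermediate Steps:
$Y = -32$ ($Y = 7 - 39 = -32$)
$W{\left(N,Q \right)} = 64$ ($W{\left(N,Q \right)} = \left(-5 - 3\right)^{2} = \left(-8\right)^{2} = 64$)
$H = \frac{8}{3}$ ($H = - \frac{1}{3} + \left(-3 + 2\right) \left(0 - 3\right) = - \frac{1}{3} - -3 = - \frac{1}{3} + 3 = \frac{8}{3} \approx 2.6667$)
$f{\left(C \right)} = 140 - 4 C$ ($f{\left(C \right)} = 12 - 4 \left(C - 32\right) = 12 - 4 \left(-32 + C\right) = 12 - \left(-128 + 4 C\right) = 140 - 4 C$)
$\left(W{\left(-32,-10 \right)} + f{\left(H \right)}\right)^{2} = \left(64 + \left(140 - \frac{32}{3}\right)\right)^{2} = \left(64 + \frac{388}{3}\right)^{2} = \left(\frac{580}{3}\right)^{2} = \frac{336400}{9}$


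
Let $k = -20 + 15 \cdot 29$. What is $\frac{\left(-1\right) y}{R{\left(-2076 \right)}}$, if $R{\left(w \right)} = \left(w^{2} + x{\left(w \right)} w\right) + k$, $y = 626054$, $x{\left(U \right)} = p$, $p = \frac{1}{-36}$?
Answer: $- \frac{939081}{6465373} \approx -0.14525$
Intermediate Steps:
$p = - \frac{1}{36} \approx -0.027778$
$x{\left(U \right)} = - \frac{1}{36}$
$k = 415$ ($k = -20 + 435 = 415$)
$R{\left(w \right)} = 415 + w^{2} - \frac{w}{36}$ ($R{\left(w \right)} = \left(w^{2} - \frac{w}{36}\right) + 415 = 415 + w^{2} - \frac{w}{36}$)
$\frac{\left(-1\right) y}{R{\left(-2076 \right)}} = \frac{\left(-1\right) 626054}{415 + \left(-2076\right)^{2} - - \frac{173}{3}} = - \frac{626054}{415 + 4309776 + \frac{173}{3}} = - \frac{626054}{\frac{12930746}{3}} = \left(-626054\right) \frac{3}{12930746} = - \frac{939081}{6465373}$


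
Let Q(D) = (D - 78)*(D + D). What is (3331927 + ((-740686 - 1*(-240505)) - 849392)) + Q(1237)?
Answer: 4849720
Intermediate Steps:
Q(D) = 2*D*(-78 + D) (Q(D) = (-78 + D)*(2*D) = 2*D*(-78 + D))
(3331927 + ((-740686 - 1*(-240505)) - 849392)) + Q(1237) = (3331927 + ((-740686 - 1*(-240505)) - 849392)) + 2*1237*(-78 + 1237) = (3331927 + ((-740686 + 240505) - 849392)) + 2*1237*1159 = (3331927 + (-500181 - 849392)) + 2867366 = (3331927 - 1349573) + 2867366 = 1982354 + 2867366 = 4849720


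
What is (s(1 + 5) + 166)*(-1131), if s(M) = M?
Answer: -194532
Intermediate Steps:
(s(1 + 5) + 166)*(-1131) = ((1 + 5) + 166)*(-1131) = (6 + 166)*(-1131) = 172*(-1131) = -194532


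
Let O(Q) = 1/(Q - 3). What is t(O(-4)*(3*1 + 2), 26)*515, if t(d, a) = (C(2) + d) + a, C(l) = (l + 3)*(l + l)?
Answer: 163255/7 ≈ 23322.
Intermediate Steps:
C(l) = 2*l*(3 + l) (C(l) = (3 + l)*(2*l) = 2*l*(3 + l))
O(Q) = 1/(-3 + Q)
t(d, a) = 20 + a + d (t(d, a) = (2*2*(3 + 2) + d) + a = (2*2*5 + d) + a = (20 + d) + a = 20 + a + d)
t(O(-4)*(3*1 + 2), 26)*515 = (20 + 26 + (3*1 + 2)/(-3 - 4))*515 = (20 + 26 + (3 + 2)/(-7))*515 = (20 + 26 - ⅐*5)*515 = (20 + 26 - 5/7)*515 = (317/7)*515 = 163255/7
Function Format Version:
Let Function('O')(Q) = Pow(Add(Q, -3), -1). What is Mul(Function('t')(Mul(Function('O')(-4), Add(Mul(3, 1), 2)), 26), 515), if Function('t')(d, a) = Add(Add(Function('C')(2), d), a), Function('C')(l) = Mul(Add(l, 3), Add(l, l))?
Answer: Rational(163255, 7) ≈ 23322.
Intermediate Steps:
Function('C')(l) = Mul(2, l, Add(3, l)) (Function('C')(l) = Mul(Add(3, l), Mul(2, l)) = Mul(2, l, Add(3, l)))
Function('O')(Q) = Pow(Add(-3, Q), -1)
Function('t')(d, a) = Add(20, a, d) (Function('t')(d, a) = Add(Add(Mul(2, 2, Add(3, 2)), d), a) = Add(Add(Mul(2, 2, 5), d), a) = Add(Add(20, d), a) = Add(20, a, d))
Mul(Function('t')(Mul(Function('O')(-4), Add(Mul(3, 1), 2)), 26), 515) = Mul(Add(20, 26, Mul(Pow(Add(-3, -4), -1), Add(Mul(3, 1), 2))), 515) = Mul(Add(20, 26, Mul(Pow(-7, -1), Add(3, 2))), 515) = Mul(Add(20, 26, Mul(Rational(-1, 7), 5)), 515) = Mul(Add(20, 26, Rational(-5, 7)), 515) = Mul(Rational(317, 7), 515) = Rational(163255, 7)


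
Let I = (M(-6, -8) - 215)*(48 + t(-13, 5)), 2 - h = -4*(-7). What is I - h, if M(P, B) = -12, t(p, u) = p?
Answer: -7919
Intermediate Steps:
h = -26 (h = 2 - (-4)*(-7) = 2 - 1*28 = 2 - 28 = -26)
I = -7945 (I = (-12 - 215)*(48 - 13) = -227*35 = -7945)
I - h = -7945 - 1*(-26) = -7945 + 26 = -7919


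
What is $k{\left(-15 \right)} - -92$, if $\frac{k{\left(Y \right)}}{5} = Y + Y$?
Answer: $-58$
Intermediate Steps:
$k{\left(Y \right)} = 10 Y$ ($k{\left(Y \right)} = 5 \left(Y + Y\right) = 5 \cdot 2 Y = 10 Y$)
$k{\left(-15 \right)} - -92 = 10 \left(-15\right) - -92 = -150 + 92 = -58$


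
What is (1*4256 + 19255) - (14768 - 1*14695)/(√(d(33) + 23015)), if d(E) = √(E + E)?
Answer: 23511 - 73/√(23015 + √66) ≈ 23511.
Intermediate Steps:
d(E) = √2*√E (d(E) = √(2*E) = √2*√E)
(1*4256 + 19255) - (14768 - 1*14695)/(√(d(33) + 23015)) = (1*4256 + 19255) - (14768 - 1*14695)/(√(√2*√33 + 23015)) = (4256 + 19255) - (14768 - 14695)/(√(√66 + 23015)) = 23511 - 73/(√(23015 + √66)) = 23511 - 73/√(23015 + √66)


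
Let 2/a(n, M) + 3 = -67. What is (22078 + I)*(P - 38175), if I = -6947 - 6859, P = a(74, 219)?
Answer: -11052434272/35 ≈ -3.1578e+8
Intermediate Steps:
a(n, M) = -1/35 (a(n, M) = 2/(-3 - 67) = 2/(-70) = 2*(-1/70) = -1/35)
P = -1/35 ≈ -0.028571
I = -13806
(22078 + I)*(P - 38175) = (22078 - 13806)*(-1/35 - 38175) = 8272*(-1336126/35) = -11052434272/35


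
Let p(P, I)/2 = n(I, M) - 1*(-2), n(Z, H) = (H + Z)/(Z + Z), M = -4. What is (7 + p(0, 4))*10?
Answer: 110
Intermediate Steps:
n(Z, H) = (H + Z)/(2*Z) (n(Z, H) = (H + Z)/((2*Z)) = (H + Z)*(1/(2*Z)) = (H + Z)/(2*Z))
p(P, I) = 4 + (-4 + I)/I (p(P, I) = 2*((-4 + I)/(2*I) - 1*(-2)) = 2*((-4 + I)/(2*I) + 2) = 2*(2 + (-4 + I)/(2*I)) = 4 + (-4 + I)/I)
(7 + p(0, 4))*10 = (7 + (5 - 4/4))*10 = (7 + (5 - 4*¼))*10 = (7 + (5 - 1))*10 = (7 + 4)*10 = 11*10 = 110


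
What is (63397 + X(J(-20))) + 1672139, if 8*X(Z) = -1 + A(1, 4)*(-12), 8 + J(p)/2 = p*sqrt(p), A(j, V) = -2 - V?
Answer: 13884359/8 ≈ 1.7355e+6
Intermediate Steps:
J(p) = -16 + 2*p**(3/2) (J(p) = -16 + 2*(p*sqrt(p)) = -16 + 2*p**(3/2))
X(Z) = 71/8 (X(Z) = (-1 + (-2 - 1*4)*(-12))/8 = (-1 + (-2 - 4)*(-12))/8 = (-1 - 6*(-12))/8 = (-1 + 72)/8 = (1/8)*71 = 71/8)
(63397 + X(J(-20))) + 1672139 = (63397 + 71/8) + 1672139 = 507247/8 + 1672139 = 13884359/8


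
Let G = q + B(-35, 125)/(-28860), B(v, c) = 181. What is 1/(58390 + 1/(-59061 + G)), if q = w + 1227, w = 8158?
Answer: 1433649541/83710796670130 ≈ 1.7126e-5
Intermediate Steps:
q = 9385 (q = 8158 + 1227 = 9385)
G = 270850919/28860 (G = 9385 + 181/(-28860) = 9385 + 181*(-1/28860) = 9385 - 181/28860 = 270850919/28860 ≈ 9385.0)
1/(58390 + 1/(-59061 + G)) = 1/(58390 + 1/(-59061 + 270850919/28860)) = 1/(58390 + 1/(-1433649541/28860)) = 1/(58390 - 28860/1433649541) = 1/(83710796670130/1433649541) = 1433649541/83710796670130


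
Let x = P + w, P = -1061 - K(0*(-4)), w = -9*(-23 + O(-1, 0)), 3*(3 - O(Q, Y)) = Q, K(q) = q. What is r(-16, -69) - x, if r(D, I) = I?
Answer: 815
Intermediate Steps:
O(Q, Y) = 3 - Q/3
w = 177 (w = -9*(-23 + (3 - ⅓*(-1))) = -9*(-23 + (3 + ⅓)) = -9*(-23 + 10/3) = -9*(-59/3) = 177)
P = -1061 (P = -1061 - 0*(-4) = -1061 - 1*0 = -1061 + 0 = -1061)
x = -884 (x = -1061 + 177 = -884)
r(-16, -69) - x = -69 - 1*(-884) = -69 + 884 = 815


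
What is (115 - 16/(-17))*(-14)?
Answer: -27594/17 ≈ -1623.2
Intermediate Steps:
(115 - 16/(-17))*(-14) = (115 - 16*(-1/17))*(-14) = (115 + 16/17)*(-14) = (1971/17)*(-14) = -27594/17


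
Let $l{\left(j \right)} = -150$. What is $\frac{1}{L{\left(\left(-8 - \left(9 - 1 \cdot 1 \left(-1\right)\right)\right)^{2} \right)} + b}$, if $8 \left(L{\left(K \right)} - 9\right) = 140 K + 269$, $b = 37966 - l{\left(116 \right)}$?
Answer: $\frac{8}{350629} \approx 2.2816 \cdot 10^{-5}$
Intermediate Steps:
$b = 38116$ ($b = 37966 - -150 = 37966 + 150 = 38116$)
$L{\left(K \right)} = \frac{341}{8} + \frac{35 K}{2}$ ($L{\left(K \right)} = 9 + \frac{140 K + 269}{8} = 9 + \frac{269 + 140 K}{8} = 9 + \left(\frac{269}{8} + \frac{35 K}{2}\right) = \frac{341}{8} + \frac{35 K}{2}$)
$\frac{1}{L{\left(\left(-8 - \left(9 - 1 \cdot 1 \left(-1\right)\right)\right)^{2} \right)} + b} = \frac{1}{\left(\frac{341}{8} + \frac{35 \left(-8 - \left(9 - 1 \cdot 1 \left(-1\right)\right)\right)^{2}}{2}\right) + 38116} = \frac{1}{\left(\frac{341}{8} + \frac{35 \left(-8 + \left(1 \left(-1\right) - 9\right)\right)^{2}}{2}\right) + 38116} = \frac{1}{\left(\frac{341}{8} + \frac{35 \left(-8 - 10\right)^{2}}{2}\right) + 38116} = \frac{1}{\left(\frac{341}{8} + \frac{35 \left(-18\right)^{2}}{2}\right) + 38116} = \frac{1}{\left(\frac{341}{8} + \frac{35}{2} \cdot 324\right) + 38116} = \frac{1}{\left(\frac{341}{8} + 5670\right) + 38116} = \frac{1}{\frac{45701}{8} + 38116} = \frac{1}{\frac{350629}{8}} = \frac{8}{350629}$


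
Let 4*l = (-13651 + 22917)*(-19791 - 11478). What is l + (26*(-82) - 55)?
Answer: -144873651/2 ≈ -7.2437e+7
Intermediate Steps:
l = -144869277/2 (l = ((-13651 + 22917)*(-19791 - 11478))/4 = (9266*(-31269))/4 = (¼)*(-289738554) = -144869277/2 ≈ -7.2435e+7)
l + (26*(-82) - 55) = -144869277/2 + (26*(-82) - 55) = -144869277/2 + (-2132 - 55) = -144869277/2 - 2187 = -144873651/2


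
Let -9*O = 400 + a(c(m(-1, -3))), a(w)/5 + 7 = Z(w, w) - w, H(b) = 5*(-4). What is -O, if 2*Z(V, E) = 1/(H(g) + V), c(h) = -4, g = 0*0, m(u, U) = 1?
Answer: 18475/432 ≈ 42.766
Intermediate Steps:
g = 0
H(b) = -20
Z(V, E) = 1/(2*(-20 + V))
a(w) = -35 - 5*w + 5/(2*(-20 + w)) (a(w) = -35 + 5*(1/(2*(-20 + w)) - w) = -35 + (-5*w + 5/(2*(-20 + w))) = -35 - 5*w + 5/(2*(-20 + w)))
O = -18475/432 (O = -(400 + 5*(281 - 2*(-4)**2 + 26*(-4))/(2*(-20 - 4)))/9 = -(400 + (5/2)*(281 - 2*16 - 104)/(-24))/9 = -(400 + (5/2)*(-1/24)*(281 - 32 - 104))/9 = -(400 + (5/2)*(-1/24)*145)/9 = -(400 - 725/48)/9 = -1/9*18475/48 = -18475/432 ≈ -42.766)
-O = -1*(-18475/432) = 18475/432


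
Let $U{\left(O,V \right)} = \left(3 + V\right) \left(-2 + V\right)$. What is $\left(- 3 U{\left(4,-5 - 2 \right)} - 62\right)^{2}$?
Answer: $28900$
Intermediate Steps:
$U{\left(O,V \right)} = \left(-2 + V\right) \left(3 + V\right)$
$\left(- 3 U{\left(4,-5 - 2 \right)} - 62\right)^{2} = \left(- 3 \left(-6 - 7 + \left(-5 - 2\right)^{2}\right) - 62\right)^{2} = \left(- 3 \left(-6 - 7 + \left(-7\right)^{2}\right) - 62\right)^{2} = \left(- 3 \left(-6 - 7 + 49\right) - 62\right)^{2} = \left(\left(-3\right) 36 - 62\right)^{2} = \left(-108 - 62\right)^{2} = \left(-170\right)^{2} = 28900$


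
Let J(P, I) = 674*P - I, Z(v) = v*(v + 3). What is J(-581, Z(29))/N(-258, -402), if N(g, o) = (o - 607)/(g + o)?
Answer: -259064520/1009 ≈ -2.5675e+5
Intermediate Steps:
N(g, o) = (-607 + o)/(g + o)
Z(v) = v*(3 + v)
J(P, I) = -I + 674*P
J(-581, Z(29))/N(-258, -402) = (-29*(3 + 29) + 674*(-581))/(((-607 - 402)/(-258 - 402))) = (-29*32 - 391594)/((-1009/(-660))) = (-1*928 - 391594)/((-1/660*(-1009))) = (-928 - 391594)/(1009/660) = -392522*660/1009 = -259064520/1009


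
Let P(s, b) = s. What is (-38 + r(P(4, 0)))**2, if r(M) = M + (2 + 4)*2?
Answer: 484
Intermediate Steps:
r(M) = 12 + M (r(M) = M + 6*2 = M + 12 = 12 + M)
(-38 + r(P(4, 0)))**2 = (-38 + (12 + 4))**2 = (-38 + 16)**2 = (-22)**2 = 484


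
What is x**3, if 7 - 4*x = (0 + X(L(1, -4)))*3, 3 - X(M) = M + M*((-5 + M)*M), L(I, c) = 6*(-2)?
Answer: -50284268371/8 ≈ -6.2855e+9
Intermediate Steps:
L(I, c) = -12
X(M) = 3 - M - M**2*(-5 + M) (X(M) = 3 - (M + M*((-5 + M)*M)) = 3 - (M + M*(M*(-5 + M))) = 3 - (M + M**2*(-5 + M)) = 3 + (-M - M**2*(-5 + M)) = 3 - M - M**2*(-5 + M))
x = -3691/2 (x = 7/4 - (0 + (3 - 1*(-12) - 1*(-12)**3 + 5*(-12)**2))*3/4 = 7/4 - (0 + (3 + 12 - 1*(-1728) + 5*144))*3/4 = 7/4 - (0 + (3 + 12 + 1728 + 720))*3/4 = 7/4 - (0 + 2463)*3/4 = 7/4 - 2463*3/4 = 7/4 - 1/4*7389 = 7/4 - 7389/4 = -3691/2 ≈ -1845.5)
x**3 = (-3691/2)**3 = -50284268371/8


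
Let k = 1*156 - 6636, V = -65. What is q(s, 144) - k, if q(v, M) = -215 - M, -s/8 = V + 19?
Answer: 6121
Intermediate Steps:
k = -6480 (k = 156 - 6636 = -6480)
s = 368 (s = -8*(-65 + 19) = -8*(-46) = 368)
q(s, 144) - k = (-215 - 1*144) - 1*(-6480) = (-215 - 144) + 6480 = -359 + 6480 = 6121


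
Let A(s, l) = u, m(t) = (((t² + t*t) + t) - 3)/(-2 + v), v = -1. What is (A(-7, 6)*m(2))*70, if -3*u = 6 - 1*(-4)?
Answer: 4900/9 ≈ 544.44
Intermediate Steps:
m(t) = 1 - 2*t²/3 - t/3 (m(t) = (((t² + t*t) + t) - 3)/(-2 - 1) = (((t² + t²) + t) - 3)/(-3) = ((2*t² + t) - 3)*(-⅓) = ((t + 2*t²) - 3)*(-⅓) = (-3 + t + 2*t²)*(-⅓) = 1 - 2*t²/3 - t/3)
u = -10/3 (u = -(6 - 1*(-4))/3 = -(6 + 4)/3 = -⅓*10 = -10/3 ≈ -3.3333)
A(s, l) = -10/3
(A(-7, 6)*m(2))*70 = -10*(1 - ⅔*2² - ⅓*2)/3*70 = -10*(1 - ⅔*4 - ⅔)/3*70 = -10*(1 - 8/3 - ⅔)/3*70 = -10/3*(-7/3)*70 = (70/9)*70 = 4900/9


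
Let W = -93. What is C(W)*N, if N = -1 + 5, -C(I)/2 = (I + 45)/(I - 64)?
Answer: -384/157 ≈ -2.4459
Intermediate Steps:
C(I) = -2*(45 + I)/(-64 + I) (C(I) = -2*(I + 45)/(I - 64) = -2*(45 + I)/(-64 + I))
N = 4
C(W)*N = (2*(-45 - 1*(-93))/(-64 - 93))*4 = (2*(-45 + 93)/(-157))*4 = (2*(-1/157)*48)*4 = -96/157*4 = -384/157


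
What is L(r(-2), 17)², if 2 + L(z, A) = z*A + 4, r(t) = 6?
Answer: 10816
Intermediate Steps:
L(z, A) = 2 + A*z (L(z, A) = -2 + (z*A + 4) = -2 + (A*z + 4) = -2 + (4 + A*z) = 2 + A*z)
L(r(-2), 17)² = (2 + 17*6)² = (2 + 102)² = 104² = 10816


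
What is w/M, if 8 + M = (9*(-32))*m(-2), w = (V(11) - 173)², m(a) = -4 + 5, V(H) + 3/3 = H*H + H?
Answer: -441/74 ≈ -5.9595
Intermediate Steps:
V(H) = -1 + H + H² (V(H) = -1 + (H*H + H) = -1 + (H² + H) = -1 + (H + H²) = -1 + H + H²)
m(a) = 1
w = 1764 (w = ((-1 + 11 + 11²) - 173)² = ((-1 + 11 + 121) - 173)² = (131 - 173)² = (-42)² = 1764)
M = -296 (M = -8 + (9*(-32))*1 = -8 - 288*1 = -8 - 288 = -296)
w/M = 1764/(-296) = 1764*(-1/296) = -441/74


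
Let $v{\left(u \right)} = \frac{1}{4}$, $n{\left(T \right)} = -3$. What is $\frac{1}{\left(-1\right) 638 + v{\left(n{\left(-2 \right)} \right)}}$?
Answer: $- \frac{4}{2551} \approx -0.001568$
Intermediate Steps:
$v{\left(u \right)} = \frac{1}{4}$
$\frac{1}{\left(-1\right) 638 + v{\left(n{\left(-2 \right)} \right)}} = \frac{1}{\left(-1\right) 638 + \frac{1}{4}} = \frac{1}{-638 + \frac{1}{4}} = \frac{1}{- \frac{2551}{4}} = - \frac{4}{2551}$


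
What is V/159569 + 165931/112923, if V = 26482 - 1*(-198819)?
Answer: 51919108562/18019010187 ≈ 2.8814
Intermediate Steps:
V = 225301 (V = 26482 + 198819 = 225301)
V/159569 + 165931/112923 = 225301/159569 + 165931/112923 = 51919108562/18019010187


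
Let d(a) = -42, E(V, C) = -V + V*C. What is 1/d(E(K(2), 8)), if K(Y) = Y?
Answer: -1/42 ≈ -0.023810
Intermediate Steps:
E(V, C) = -V + C*V
1/d(E(K(2), 8)) = 1/(-42) = -1/42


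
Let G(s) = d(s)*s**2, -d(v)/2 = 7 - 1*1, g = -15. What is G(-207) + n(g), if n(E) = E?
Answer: -514203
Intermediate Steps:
d(v) = -12 (d(v) = -2*(7 - 1*1) = -2*(7 - 1) = -2*6 = -12)
G(s) = -12*s**2
G(-207) + n(g) = -12*(-207)**2 - 15 = -12*42849 - 15 = -514188 - 15 = -514203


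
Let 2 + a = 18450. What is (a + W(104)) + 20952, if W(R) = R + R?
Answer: 39608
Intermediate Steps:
W(R) = 2*R
a = 18448 (a = -2 + 18450 = 18448)
(a + W(104)) + 20952 = (18448 + 2*104) + 20952 = (18448 + 208) + 20952 = 18656 + 20952 = 39608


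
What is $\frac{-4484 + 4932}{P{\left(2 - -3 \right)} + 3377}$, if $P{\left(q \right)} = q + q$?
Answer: $\frac{448}{3387} \approx 0.13227$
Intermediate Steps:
$P{\left(q \right)} = 2 q$
$\frac{-4484 + 4932}{P{\left(2 - -3 \right)} + 3377} = \frac{-4484 + 4932}{2 \left(2 - -3\right) + 3377} = \frac{448}{2 \left(2 + 3\right) + 3377} = \frac{448}{2 \cdot 5 + 3377} = \frac{448}{10 + 3377} = \frac{448}{3387}$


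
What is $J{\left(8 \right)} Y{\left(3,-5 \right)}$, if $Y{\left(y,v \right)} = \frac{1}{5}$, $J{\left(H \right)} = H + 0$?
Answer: $\frac{8}{5} \approx 1.6$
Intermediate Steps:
$J{\left(H \right)} = H$
$Y{\left(y,v \right)} = \frac{1}{5}$
$J{\left(8 \right)} Y{\left(3,-5 \right)} = 8 \cdot \frac{1}{5} = \frac{8}{5}$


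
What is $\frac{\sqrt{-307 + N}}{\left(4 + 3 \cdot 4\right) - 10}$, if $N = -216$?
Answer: $\frac{i \sqrt{523}}{6} \approx 3.8115 i$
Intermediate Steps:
$\frac{\sqrt{-307 + N}}{\left(4 + 3 \cdot 4\right) - 10} = \frac{\sqrt{-307 - 216}}{\left(4 + 3 \cdot 4\right) - 10} = \frac{\sqrt{-523}}{\left(4 + 12\right) - 10} = \frac{i \sqrt{523}}{16 - 10} = \frac{i \sqrt{523}}{6}$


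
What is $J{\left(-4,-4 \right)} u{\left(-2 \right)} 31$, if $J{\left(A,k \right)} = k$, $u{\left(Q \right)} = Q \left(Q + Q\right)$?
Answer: $-992$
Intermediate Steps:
$u{\left(Q \right)} = 2 Q^{2}$ ($u{\left(Q \right)} = Q 2 Q = 2 Q^{2}$)
$J{\left(-4,-4 \right)} u{\left(-2 \right)} 31 = - 4 \cdot 2 \left(-2\right)^{2} \cdot 31 = - 4 \cdot 2 \cdot 4 \cdot 31 = \left(-4\right) 8 \cdot 31 = \left(-32\right) 31 = -992$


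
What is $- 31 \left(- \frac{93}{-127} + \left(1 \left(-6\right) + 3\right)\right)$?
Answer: $\frac{8928}{127} \approx 70.299$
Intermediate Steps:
$- 31 \left(- \frac{93}{-127} + \left(1 \left(-6\right) + 3\right)\right) = - 31 \left(\left(-93\right) \left(- \frac{1}{127}\right) + \left(-6 + 3\right)\right) = - 31 \left(\frac{93}{127} - 3\right) = \left(-31\right) \left(- \frac{288}{127}\right) = \frac{8928}{127}$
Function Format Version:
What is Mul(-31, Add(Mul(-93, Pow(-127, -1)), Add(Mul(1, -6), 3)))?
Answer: Rational(8928, 127) ≈ 70.299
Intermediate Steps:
Mul(-31, Add(Mul(-93, Pow(-127, -1)), Add(Mul(1, -6), 3))) = Mul(-31, Add(Mul(-93, Rational(-1, 127)), Add(-6, 3))) = Mul(-31, Add(Rational(93, 127), -3)) = Mul(-31, Rational(-288, 127)) = Rational(8928, 127)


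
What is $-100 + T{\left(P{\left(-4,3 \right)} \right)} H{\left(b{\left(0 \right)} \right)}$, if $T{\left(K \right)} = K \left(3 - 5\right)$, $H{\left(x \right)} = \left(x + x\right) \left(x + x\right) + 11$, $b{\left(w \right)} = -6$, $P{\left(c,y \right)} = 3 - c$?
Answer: $-2270$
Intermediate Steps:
$H{\left(x \right)} = 11 + 4 x^{2}$ ($H{\left(x \right)} = 2 x 2 x + 11 = 4 x^{2} + 11 = 11 + 4 x^{2}$)
$T{\left(K \right)} = - 2 K$ ($T{\left(K \right)} = K \left(3 - 5\right) = K \left(-2\right) = - 2 K$)
$-100 + T{\left(P{\left(-4,3 \right)} \right)} H{\left(b{\left(0 \right)} \right)} = -100 + - 2 \left(3 - -4\right) \left(11 + 4 \left(-6\right)^{2}\right) = -100 + - 2 \left(3 + 4\right) \left(11 + 4 \cdot 36\right) = -100 + \left(-2\right) 7 \left(11 + 144\right) = -100 - 2170 = -2270$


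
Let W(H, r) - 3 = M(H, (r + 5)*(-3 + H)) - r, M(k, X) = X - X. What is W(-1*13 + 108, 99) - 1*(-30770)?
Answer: 30674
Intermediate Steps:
M(k, X) = 0
W(H, r) = 3 - r (W(H, r) = 3 + (0 - r) = 3 - r)
W(-1*13 + 108, 99) - 1*(-30770) = (3 - 1*99) - 1*(-30770) = (3 - 99) + 30770 = -96 + 30770 = 30674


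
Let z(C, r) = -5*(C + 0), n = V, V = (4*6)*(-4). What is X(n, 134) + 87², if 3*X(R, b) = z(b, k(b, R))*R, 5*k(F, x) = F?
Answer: 29009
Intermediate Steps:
k(F, x) = F/5
V = -96 (V = 24*(-4) = -96)
n = -96
z(C, r) = -5*C
X(R, b) = -5*R*b/3 (X(R, b) = ((-5*b)*R)/3 = (-5*R*b)/3 = -5*R*b/3)
X(n, 134) + 87² = -5/3*(-96)*134 + 87² = 21440 + 7569 = 29009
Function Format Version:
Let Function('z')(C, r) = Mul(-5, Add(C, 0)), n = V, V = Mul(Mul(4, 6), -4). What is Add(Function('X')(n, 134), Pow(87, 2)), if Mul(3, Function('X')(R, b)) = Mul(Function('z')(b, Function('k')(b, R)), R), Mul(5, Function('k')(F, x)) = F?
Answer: 29009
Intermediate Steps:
Function('k')(F, x) = Mul(Rational(1, 5), F)
V = -96 (V = Mul(24, -4) = -96)
n = -96
Function('z')(C, r) = Mul(-5, C)
Function('X')(R, b) = Mul(Rational(-5, 3), R, b) (Function('X')(R, b) = Mul(Rational(1, 3), Mul(Mul(-5, b), R)) = Mul(Rational(1, 3), Mul(-5, R, b)) = Mul(Rational(-5, 3), R, b))
Add(Function('X')(n, 134), Pow(87, 2)) = Add(Mul(Rational(-5, 3), -96, 134), Pow(87, 2)) = Add(21440, 7569) = 29009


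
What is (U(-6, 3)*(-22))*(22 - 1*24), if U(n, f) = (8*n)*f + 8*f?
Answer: -5280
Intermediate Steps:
U(n, f) = 8*f + 8*f*n (U(n, f) = 8*f*n + 8*f = 8*f + 8*f*n)
(U(-6, 3)*(-22))*(22 - 1*24) = ((8*3*(1 - 6))*(-22))*(22 - 1*24) = ((8*3*(-5))*(-22))*(22 - 24) = -120*(-22)*(-2) = 2640*(-2) = -5280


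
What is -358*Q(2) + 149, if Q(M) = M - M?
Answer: 149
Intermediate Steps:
Q(M) = 0
-358*Q(2) + 149 = -358*0 + 149 = 0 + 149 = 149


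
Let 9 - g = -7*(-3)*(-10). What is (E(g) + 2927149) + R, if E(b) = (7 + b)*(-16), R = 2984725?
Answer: 5908258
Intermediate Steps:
g = 219 (g = 9 - (-7*(-3))*(-10) = 9 - 21*(-10) = 9 - 1*(-210) = 9 + 210 = 219)
E(b) = -112 - 16*b
(E(g) + 2927149) + R = ((-112 - 16*219) + 2927149) + 2984725 = ((-112 - 3504) + 2927149) + 2984725 = (-3616 + 2927149) + 2984725 = 2923533 + 2984725 = 5908258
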